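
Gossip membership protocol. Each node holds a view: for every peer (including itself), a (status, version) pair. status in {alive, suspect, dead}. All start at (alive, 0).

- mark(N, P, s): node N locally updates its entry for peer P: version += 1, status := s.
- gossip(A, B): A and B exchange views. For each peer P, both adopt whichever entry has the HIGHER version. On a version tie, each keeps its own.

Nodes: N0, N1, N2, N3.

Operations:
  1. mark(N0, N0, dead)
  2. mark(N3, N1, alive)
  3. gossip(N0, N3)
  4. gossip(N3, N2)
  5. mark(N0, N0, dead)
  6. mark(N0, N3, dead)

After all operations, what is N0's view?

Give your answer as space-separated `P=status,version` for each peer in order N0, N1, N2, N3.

Answer: N0=dead,2 N1=alive,1 N2=alive,0 N3=dead,1

Derivation:
Op 1: N0 marks N0=dead -> (dead,v1)
Op 2: N3 marks N1=alive -> (alive,v1)
Op 3: gossip N0<->N3 -> N0.N0=(dead,v1) N0.N1=(alive,v1) N0.N2=(alive,v0) N0.N3=(alive,v0) | N3.N0=(dead,v1) N3.N1=(alive,v1) N3.N2=(alive,v0) N3.N3=(alive,v0)
Op 4: gossip N3<->N2 -> N3.N0=(dead,v1) N3.N1=(alive,v1) N3.N2=(alive,v0) N3.N3=(alive,v0) | N2.N0=(dead,v1) N2.N1=(alive,v1) N2.N2=(alive,v0) N2.N3=(alive,v0)
Op 5: N0 marks N0=dead -> (dead,v2)
Op 6: N0 marks N3=dead -> (dead,v1)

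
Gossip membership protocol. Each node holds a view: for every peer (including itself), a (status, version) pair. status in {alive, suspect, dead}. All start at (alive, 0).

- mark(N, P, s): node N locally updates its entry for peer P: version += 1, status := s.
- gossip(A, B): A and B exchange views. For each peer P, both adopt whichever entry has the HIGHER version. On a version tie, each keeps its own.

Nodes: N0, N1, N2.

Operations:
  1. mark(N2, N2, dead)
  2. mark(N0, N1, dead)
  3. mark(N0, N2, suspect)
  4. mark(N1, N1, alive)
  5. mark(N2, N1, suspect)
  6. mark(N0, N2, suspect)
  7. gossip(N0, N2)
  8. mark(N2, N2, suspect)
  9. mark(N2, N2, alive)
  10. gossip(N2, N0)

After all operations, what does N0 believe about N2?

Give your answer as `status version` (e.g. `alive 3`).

Answer: alive 4

Derivation:
Op 1: N2 marks N2=dead -> (dead,v1)
Op 2: N0 marks N1=dead -> (dead,v1)
Op 3: N0 marks N2=suspect -> (suspect,v1)
Op 4: N1 marks N1=alive -> (alive,v1)
Op 5: N2 marks N1=suspect -> (suspect,v1)
Op 6: N0 marks N2=suspect -> (suspect,v2)
Op 7: gossip N0<->N2 -> N0.N0=(alive,v0) N0.N1=(dead,v1) N0.N2=(suspect,v2) | N2.N0=(alive,v0) N2.N1=(suspect,v1) N2.N2=(suspect,v2)
Op 8: N2 marks N2=suspect -> (suspect,v3)
Op 9: N2 marks N2=alive -> (alive,v4)
Op 10: gossip N2<->N0 -> N2.N0=(alive,v0) N2.N1=(suspect,v1) N2.N2=(alive,v4) | N0.N0=(alive,v0) N0.N1=(dead,v1) N0.N2=(alive,v4)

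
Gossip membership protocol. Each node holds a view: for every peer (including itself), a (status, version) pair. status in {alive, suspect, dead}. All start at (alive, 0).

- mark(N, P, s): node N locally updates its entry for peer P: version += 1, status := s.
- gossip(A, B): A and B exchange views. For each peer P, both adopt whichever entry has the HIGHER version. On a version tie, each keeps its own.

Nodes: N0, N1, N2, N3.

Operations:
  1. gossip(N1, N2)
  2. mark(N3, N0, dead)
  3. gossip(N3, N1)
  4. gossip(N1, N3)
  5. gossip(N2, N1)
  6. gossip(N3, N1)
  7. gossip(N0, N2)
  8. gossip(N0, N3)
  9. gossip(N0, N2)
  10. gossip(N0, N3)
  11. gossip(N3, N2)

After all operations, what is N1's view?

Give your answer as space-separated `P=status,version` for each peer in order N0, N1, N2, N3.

Answer: N0=dead,1 N1=alive,0 N2=alive,0 N3=alive,0

Derivation:
Op 1: gossip N1<->N2 -> N1.N0=(alive,v0) N1.N1=(alive,v0) N1.N2=(alive,v0) N1.N3=(alive,v0) | N2.N0=(alive,v0) N2.N1=(alive,v0) N2.N2=(alive,v0) N2.N3=(alive,v0)
Op 2: N3 marks N0=dead -> (dead,v1)
Op 3: gossip N3<->N1 -> N3.N0=(dead,v1) N3.N1=(alive,v0) N3.N2=(alive,v0) N3.N3=(alive,v0) | N1.N0=(dead,v1) N1.N1=(alive,v0) N1.N2=(alive,v0) N1.N3=(alive,v0)
Op 4: gossip N1<->N3 -> N1.N0=(dead,v1) N1.N1=(alive,v0) N1.N2=(alive,v0) N1.N3=(alive,v0) | N3.N0=(dead,v1) N3.N1=(alive,v0) N3.N2=(alive,v0) N3.N3=(alive,v0)
Op 5: gossip N2<->N1 -> N2.N0=(dead,v1) N2.N1=(alive,v0) N2.N2=(alive,v0) N2.N3=(alive,v0) | N1.N0=(dead,v1) N1.N1=(alive,v0) N1.N2=(alive,v0) N1.N3=(alive,v0)
Op 6: gossip N3<->N1 -> N3.N0=(dead,v1) N3.N1=(alive,v0) N3.N2=(alive,v0) N3.N3=(alive,v0) | N1.N0=(dead,v1) N1.N1=(alive,v0) N1.N2=(alive,v0) N1.N3=(alive,v0)
Op 7: gossip N0<->N2 -> N0.N0=(dead,v1) N0.N1=(alive,v0) N0.N2=(alive,v0) N0.N3=(alive,v0) | N2.N0=(dead,v1) N2.N1=(alive,v0) N2.N2=(alive,v0) N2.N3=(alive,v0)
Op 8: gossip N0<->N3 -> N0.N0=(dead,v1) N0.N1=(alive,v0) N0.N2=(alive,v0) N0.N3=(alive,v0) | N3.N0=(dead,v1) N3.N1=(alive,v0) N3.N2=(alive,v0) N3.N3=(alive,v0)
Op 9: gossip N0<->N2 -> N0.N0=(dead,v1) N0.N1=(alive,v0) N0.N2=(alive,v0) N0.N3=(alive,v0) | N2.N0=(dead,v1) N2.N1=(alive,v0) N2.N2=(alive,v0) N2.N3=(alive,v0)
Op 10: gossip N0<->N3 -> N0.N0=(dead,v1) N0.N1=(alive,v0) N0.N2=(alive,v0) N0.N3=(alive,v0) | N3.N0=(dead,v1) N3.N1=(alive,v0) N3.N2=(alive,v0) N3.N3=(alive,v0)
Op 11: gossip N3<->N2 -> N3.N0=(dead,v1) N3.N1=(alive,v0) N3.N2=(alive,v0) N3.N3=(alive,v0) | N2.N0=(dead,v1) N2.N1=(alive,v0) N2.N2=(alive,v0) N2.N3=(alive,v0)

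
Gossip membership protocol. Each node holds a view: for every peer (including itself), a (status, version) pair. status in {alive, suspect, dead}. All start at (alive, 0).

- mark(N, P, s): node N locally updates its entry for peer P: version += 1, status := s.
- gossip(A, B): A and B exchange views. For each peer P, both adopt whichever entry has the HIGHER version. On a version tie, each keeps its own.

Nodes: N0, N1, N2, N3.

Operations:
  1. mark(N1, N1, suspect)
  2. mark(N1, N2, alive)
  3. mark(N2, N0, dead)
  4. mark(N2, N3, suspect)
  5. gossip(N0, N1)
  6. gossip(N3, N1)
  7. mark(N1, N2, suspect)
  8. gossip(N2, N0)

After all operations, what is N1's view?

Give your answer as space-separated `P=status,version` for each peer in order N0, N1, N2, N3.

Answer: N0=alive,0 N1=suspect,1 N2=suspect,2 N3=alive,0

Derivation:
Op 1: N1 marks N1=suspect -> (suspect,v1)
Op 2: N1 marks N2=alive -> (alive,v1)
Op 3: N2 marks N0=dead -> (dead,v1)
Op 4: N2 marks N3=suspect -> (suspect,v1)
Op 5: gossip N0<->N1 -> N0.N0=(alive,v0) N0.N1=(suspect,v1) N0.N2=(alive,v1) N0.N3=(alive,v0) | N1.N0=(alive,v0) N1.N1=(suspect,v1) N1.N2=(alive,v1) N1.N3=(alive,v0)
Op 6: gossip N3<->N1 -> N3.N0=(alive,v0) N3.N1=(suspect,v1) N3.N2=(alive,v1) N3.N3=(alive,v0) | N1.N0=(alive,v0) N1.N1=(suspect,v1) N1.N2=(alive,v1) N1.N3=(alive,v0)
Op 7: N1 marks N2=suspect -> (suspect,v2)
Op 8: gossip N2<->N0 -> N2.N0=(dead,v1) N2.N1=(suspect,v1) N2.N2=(alive,v1) N2.N3=(suspect,v1) | N0.N0=(dead,v1) N0.N1=(suspect,v1) N0.N2=(alive,v1) N0.N3=(suspect,v1)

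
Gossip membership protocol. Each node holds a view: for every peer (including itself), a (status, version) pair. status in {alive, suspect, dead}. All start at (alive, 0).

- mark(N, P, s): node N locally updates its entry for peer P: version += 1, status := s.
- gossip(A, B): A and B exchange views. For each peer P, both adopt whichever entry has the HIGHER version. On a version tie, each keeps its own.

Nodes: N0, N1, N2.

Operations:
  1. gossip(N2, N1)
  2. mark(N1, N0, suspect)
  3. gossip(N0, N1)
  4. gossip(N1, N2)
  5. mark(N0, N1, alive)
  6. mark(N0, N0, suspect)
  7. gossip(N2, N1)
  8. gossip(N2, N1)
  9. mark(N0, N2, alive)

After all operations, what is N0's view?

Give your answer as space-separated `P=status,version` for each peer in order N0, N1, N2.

Answer: N0=suspect,2 N1=alive,1 N2=alive,1

Derivation:
Op 1: gossip N2<->N1 -> N2.N0=(alive,v0) N2.N1=(alive,v0) N2.N2=(alive,v0) | N1.N0=(alive,v0) N1.N1=(alive,v0) N1.N2=(alive,v0)
Op 2: N1 marks N0=suspect -> (suspect,v1)
Op 3: gossip N0<->N1 -> N0.N0=(suspect,v1) N0.N1=(alive,v0) N0.N2=(alive,v0) | N1.N0=(suspect,v1) N1.N1=(alive,v0) N1.N2=(alive,v0)
Op 4: gossip N1<->N2 -> N1.N0=(suspect,v1) N1.N1=(alive,v0) N1.N2=(alive,v0) | N2.N0=(suspect,v1) N2.N1=(alive,v0) N2.N2=(alive,v0)
Op 5: N0 marks N1=alive -> (alive,v1)
Op 6: N0 marks N0=suspect -> (suspect,v2)
Op 7: gossip N2<->N1 -> N2.N0=(suspect,v1) N2.N1=(alive,v0) N2.N2=(alive,v0) | N1.N0=(suspect,v1) N1.N1=(alive,v0) N1.N2=(alive,v0)
Op 8: gossip N2<->N1 -> N2.N0=(suspect,v1) N2.N1=(alive,v0) N2.N2=(alive,v0) | N1.N0=(suspect,v1) N1.N1=(alive,v0) N1.N2=(alive,v0)
Op 9: N0 marks N2=alive -> (alive,v1)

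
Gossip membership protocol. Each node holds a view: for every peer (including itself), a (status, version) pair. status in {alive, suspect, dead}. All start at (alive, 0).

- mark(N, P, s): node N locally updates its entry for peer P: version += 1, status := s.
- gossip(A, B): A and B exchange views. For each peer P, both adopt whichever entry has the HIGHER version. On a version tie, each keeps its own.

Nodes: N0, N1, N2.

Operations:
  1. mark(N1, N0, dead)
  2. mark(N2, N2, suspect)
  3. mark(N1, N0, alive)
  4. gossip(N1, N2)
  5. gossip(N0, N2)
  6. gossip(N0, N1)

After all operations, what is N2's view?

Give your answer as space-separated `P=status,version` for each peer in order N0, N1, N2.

Op 1: N1 marks N0=dead -> (dead,v1)
Op 2: N2 marks N2=suspect -> (suspect,v1)
Op 3: N1 marks N0=alive -> (alive,v2)
Op 4: gossip N1<->N2 -> N1.N0=(alive,v2) N1.N1=(alive,v0) N1.N2=(suspect,v1) | N2.N0=(alive,v2) N2.N1=(alive,v0) N2.N2=(suspect,v1)
Op 5: gossip N0<->N2 -> N0.N0=(alive,v2) N0.N1=(alive,v0) N0.N2=(suspect,v1) | N2.N0=(alive,v2) N2.N1=(alive,v0) N2.N2=(suspect,v1)
Op 6: gossip N0<->N1 -> N0.N0=(alive,v2) N0.N1=(alive,v0) N0.N2=(suspect,v1) | N1.N0=(alive,v2) N1.N1=(alive,v0) N1.N2=(suspect,v1)

Answer: N0=alive,2 N1=alive,0 N2=suspect,1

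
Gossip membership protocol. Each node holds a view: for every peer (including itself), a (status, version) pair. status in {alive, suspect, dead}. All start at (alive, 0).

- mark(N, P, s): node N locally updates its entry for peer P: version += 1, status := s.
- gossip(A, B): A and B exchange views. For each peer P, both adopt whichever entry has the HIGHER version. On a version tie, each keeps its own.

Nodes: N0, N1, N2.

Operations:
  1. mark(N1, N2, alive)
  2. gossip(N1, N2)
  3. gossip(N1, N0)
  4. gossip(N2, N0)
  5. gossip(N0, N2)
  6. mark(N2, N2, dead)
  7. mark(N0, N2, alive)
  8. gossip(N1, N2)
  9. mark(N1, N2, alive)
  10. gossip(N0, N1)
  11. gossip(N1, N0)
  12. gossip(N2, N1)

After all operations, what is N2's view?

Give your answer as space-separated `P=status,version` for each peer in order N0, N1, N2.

Op 1: N1 marks N2=alive -> (alive,v1)
Op 2: gossip N1<->N2 -> N1.N0=(alive,v0) N1.N1=(alive,v0) N1.N2=(alive,v1) | N2.N0=(alive,v0) N2.N1=(alive,v0) N2.N2=(alive,v1)
Op 3: gossip N1<->N0 -> N1.N0=(alive,v0) N1.N1=(alive,v0) N1.N2=(alive,v1) | N0.N0=(alive,v0) N0.N1=(alive,v0) N0.N2=(alive,v1)
Op 4: gossip N2<->N0 -> N2.N0=(alive,v0) N2.N1=(alive,v0) N2.N2=(alive,v1) | N0.N0=(alive,v0) N0.N1=(alive,v0) N0.N2=(alive,v1)
Op 5: gossip N0<->N2 -> N0.N0=(alive,v0) N0.N1=(alive,v0) N0.N2=(alive,v1) | N2.N0=(alive,v0) N2.N1=(alive,v0) N2.N2=(alive,v1)
Op 6: N2 marks N2=dead -> (dead,v2)
Op 7: N0 marks N2=alive -> (alive,v2)
Op 8: gossip N1<->N2 -> N1.N0=(alive,v0) N1.N1=(alive,v0) N1.N2=(dead,v2) | N2.N0=(alive,v0) N2.N1=(alive,v0) N2.N2=(dead,v2)
Op 9: N1 marks N2=alive -> (alive,v3)
Op 10: gossip N0<->N1 -> N0.N0=(alive,v0) N0.N1=(alive,v0) N0.N2=(alive,v3) | N1.N0=(alive,v0) N1.N1=(alive,v0) N1.N2=(alive,v3)
Op 11: gossip N1<->N0 -> N1.N0=(alive,v0) N1.N1=(alive,v0) N1.N2=(alive,v3) | N0.N0=(alive,v0) N0.N1=(alive,v0) N0.N2=(alive,v3)
Op 12: gossip N2<->N1 -> N2.N0=(alive,v0) N2.N1=(alive,v0) N2.N2=(alive,v3) | N1.N0=(alive,v0) N1.N1=(alive,v0) N1.N2=(alive,v3)

Answer: N0=alive,0 N1=alive,0 N2=alive,3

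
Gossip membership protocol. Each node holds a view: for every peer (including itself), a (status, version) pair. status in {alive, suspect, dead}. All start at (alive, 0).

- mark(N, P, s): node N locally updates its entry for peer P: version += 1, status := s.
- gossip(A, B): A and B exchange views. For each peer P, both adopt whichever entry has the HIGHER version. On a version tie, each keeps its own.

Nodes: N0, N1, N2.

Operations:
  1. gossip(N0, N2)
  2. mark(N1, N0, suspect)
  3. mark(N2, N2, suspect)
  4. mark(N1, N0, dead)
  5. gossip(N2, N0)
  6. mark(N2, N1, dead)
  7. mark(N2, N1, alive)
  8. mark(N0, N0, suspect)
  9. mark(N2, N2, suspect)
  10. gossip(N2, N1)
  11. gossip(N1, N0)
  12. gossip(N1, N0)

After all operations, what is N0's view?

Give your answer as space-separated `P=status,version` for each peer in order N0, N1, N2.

Op 1: gossip N0<->N2 -> N0.N0=(alive,v0) N0.N1=(alive,v0) N0.N2=(alive,v0) | N2.N0=(alive,v0) N2.N1=(alive,v0) N2.N2=(alive,v0)
Op 2: N1 marks N0=suspect -> (suspect,v1)
Op 3: N2 marks N2=suspect -> (suspect,v1)
Op 4: N1 marks N0=dead -> (dead,v2)
Op 5: gossip N2<->N0 -> N2.N0=(alive,v0) N2.N1=(alive,v0) N2.N2=(suspect,v1) | N0.N0=(alive,v0) N0.N1=(alive,v0) N0.N2=(suspect,v1)
Op 6: N2 marks N1=dead -> (dead,v1)
Op 7: N2 marks N1=alive -> (alive,v2)
Op 8: N0 marks N0=suspect -> (suspect,v1)
Op 9: N2 marks N2=suspect -> (suspect,v2)
Op 10: gossip N2<->N1 -> N2.N0=(dead,v2) N2.N1=(alive,v2) N2.N2=(suspect,v2) | N1.N0=(dead,v2) N1.N1=(alive,v2) N1.N2=(suspect,v2)
Op 11: gossip N1<->N0 -> N1.N0=(dead,v2) N1.N1=(alive,v2) N1.N2=(suspect,v2) | N0.N0=(dead,v2) N0.N1=(alive,v2) N0.N2=(suspect,v2)
Op 12: gossip N1<->N0 -> N1.N0=(dead,v2) N1.N1=(alive,v2) N1.N2=(suspect,v2) | N0.N0=(dead,v2) N0.N1=(alive,v2) N0.N2=(suspect,v2)

Answer: N0=dead,2 N1=alive,2 N2=suspect,2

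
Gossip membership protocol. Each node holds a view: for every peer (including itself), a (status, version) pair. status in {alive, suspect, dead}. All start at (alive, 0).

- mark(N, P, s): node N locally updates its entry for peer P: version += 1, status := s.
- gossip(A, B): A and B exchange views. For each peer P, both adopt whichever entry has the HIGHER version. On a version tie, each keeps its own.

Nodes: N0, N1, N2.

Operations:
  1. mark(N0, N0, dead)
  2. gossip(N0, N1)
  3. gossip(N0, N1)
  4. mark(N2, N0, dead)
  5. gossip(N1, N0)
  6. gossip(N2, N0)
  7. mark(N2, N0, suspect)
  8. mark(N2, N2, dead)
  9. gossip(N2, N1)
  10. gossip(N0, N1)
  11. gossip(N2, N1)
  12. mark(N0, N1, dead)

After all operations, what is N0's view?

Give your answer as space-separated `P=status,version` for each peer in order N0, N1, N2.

Op 1: N0 marks N0=dead -> (dead,v1)
Op 2: gossip N0<->N1 -> N0.N0=(dead,v1) N0.N1=(alive,v0) N0.N2=(alive,v0) | N1.N0=(dead,v1) N1.N1=(alive,v0) N1.N2=(alive,v0)
Op 3: gossip N0<->N1 -> N0.N0=(dead,v1) N0.N1=(alive,v0) N0.N2=(alive,v0) | N1.N0=(dead,v1) N1.N1=(alive,v0) N1.N2=(alive,v0)
Op 4: N2 marks N0=dead -> (dead,v1)
Op 5: gossip N1<->N0 -> N1.N0=(dead,v1) N1.N1=(alive,v0) N1.N2=(alive,v0) | N0.N0=(dead,v1) N0.N1=(alive,v0) N0.N2=(alive,v0)
Op 6: gossip N2<->N0 -> N2.N0=(dead,v1) N2.N1=(alive,v0) N2.N2=(alive,v0) | N0.N0=(dead,v1) N0.N1=(alive,v0) N0.N2=(alive,v0)
Op 7: N2 marks N0=suspect -> (suspect,v2)
Op 8: N2 marks N2=dead -> (dead,v1)
Op 9: gossip N2<->N1 -> N2.N0=(suspect,v2) N2.N1=(alive,v0) N2.N2=(dead,v1) | N1.N0=(suspect,v2) N1.N1=(alive,v0) N1.N2=(dead,v1)
Op 10: gossip N0<->N1 -> N0.N0=(suspect,v2) N0.N1=(alive,v0) N0.N2=(dead,v1) | N1.N0=(suspect,v2) N1.N1=(alive,v0) N1.N2=(dead,v1)
Op 11: gossip N2<->N1 -> N2.N0=(suspect,v2) N2.N1=(alive,v0) N2.N2=(dead,v1) | N1.N0=(suspect,v2) N1.N1=(alive,v0) N1.N2=(dead,v1)
Op 12: N0 marks N1=dead -> (dead,v1)

Answer: N0=suspect,2 N1=dead,1 N2=dead,1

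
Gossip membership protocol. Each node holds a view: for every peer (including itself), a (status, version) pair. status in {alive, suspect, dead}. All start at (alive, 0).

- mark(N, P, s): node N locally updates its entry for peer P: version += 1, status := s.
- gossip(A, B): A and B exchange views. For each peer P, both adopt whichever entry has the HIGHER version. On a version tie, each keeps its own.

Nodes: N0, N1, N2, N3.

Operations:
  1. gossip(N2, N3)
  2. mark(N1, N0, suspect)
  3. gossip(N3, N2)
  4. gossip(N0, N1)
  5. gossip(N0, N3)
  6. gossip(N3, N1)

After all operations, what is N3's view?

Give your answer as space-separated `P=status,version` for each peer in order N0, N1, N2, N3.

Answer: N0=suspect,1 N1=alive,0 N2=alive,0 N3=alive,0

Derivation:
Op 1: gossip N2<->N3 -> N2.N0=(alive,v0) N2.N1=(alive,v0) N2.N2=(alive,v0) N2.N3=(alive,v0) | N3.N0=(alive,v0) N3.N1=(alive,v0) N3.N2=(alive,v0) N3.N3=(alive,v0)
Op 2: N1 marks N0=suspect -> (suspect,v1)
Op 3: gossip N3<->N2 -> N3.N0=(alive,v0) N3.N1=(alive,v0) N3.N2=(alive,v0) N3.N3=(alive,v0) | N2.N0=(alive,v0) N2.N1=(alive,v0) N2.N2=(alive,v0) N2.N3=(alive,v0)
Op 4: gossip N0<->N1 -> N0.N0=(suspect,v1) N0.N1=(alive,v0) N0.N2=(alive,v0) N0.N3=(alive,v0) | N1.N0=(suspect,v1) N1.N1=(alive,v0) N1.N2=(alive,v0) N1.N3=(alive,v0)
Op 5: gossip N0<->N3 -> N0.N0=(suspect,v1) N0.N1=(alive,v0) N0.N2=(alive,v0) N0.N3=(alive,v0) | N3.N0=(suspect,v1) N3.N1=(alive,v0) N3.N2=(alive,v0) N3.N3=(alive,v0)
Op 6: gossip N3<->N1 -> N3.N0=(suspect,v1) N3.N1=(alive,v0) N3.N2=(alive,v0) N3.N3=(alive,v0) | N1.N0=(suspect,v1) N1.N1=(alive,v0) N1.N2=(alive,v0) N1.N3=(alive,v0)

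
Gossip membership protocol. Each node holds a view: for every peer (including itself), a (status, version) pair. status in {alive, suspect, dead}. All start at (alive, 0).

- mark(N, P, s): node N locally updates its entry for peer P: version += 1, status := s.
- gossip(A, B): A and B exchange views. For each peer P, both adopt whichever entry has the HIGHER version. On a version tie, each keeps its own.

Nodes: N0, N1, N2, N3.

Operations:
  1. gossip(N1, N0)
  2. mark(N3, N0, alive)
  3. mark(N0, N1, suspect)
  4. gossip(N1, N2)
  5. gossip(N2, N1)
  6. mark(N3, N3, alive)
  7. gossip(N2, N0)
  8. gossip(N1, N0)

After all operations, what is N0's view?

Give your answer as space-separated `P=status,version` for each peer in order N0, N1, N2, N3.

Op 1: gossip N1<->N0 -> N1.N0=(alive,v0) N1.N1=(alive,v0) N1.N2=(alive,v0) N1.N3=(alive,v0) | N0.N0=(alive,v0) N0.N1=(alive,v0) N0.N2=(alive,v0) N0.N3=(alive,v0)
Op 2: N3 marks N0=alive -> (alive,v1)
Op 3: N0 marks N1=suspect -> (suspect,v1)
Op 4: gossip N1<->N2 -> N1.N0=(alive,v0) N1.N1=(alive,v0) N1.N2=(alive,v0) N1.N3=(alive,v0) | N2.N0=(alive,v0) N2.N1=(alive,v0) N2.N2=(alive,v0) N2.N3=(alive,v0)
Op 5: gossip N2<->N1 -> N2.N0=(alive,v0) N2.N1=(alive,v0) N2.N2=(alive,v0) N2.N3=(alive,v0) | N1.N0=(alive,v0) N1.N1=(alive,v0) N1.N2=(alive,v0) N1.N3=(alive,v0)
Op 6: N3 marks N3=alive -> (alive,v1)
Op 7: gossip N2<->N0 -> N2.N0=(alive,v0) N2.N1=(suspect,v1) N2.N2=(alive,v0) N2.N3=(alive,v0) | N0.N0=(alive,v0) N0.N1=(suspect,v1) N0.N2=(alive,v0) N0.N3=(alive,v0)
Op 8: gossip N1<->N0 -> N1.N0=(alive,v0) N1.N1=(suspect,v1) N1.N2=(alive,v0) N1.N3=(alive,v0) | N0.N0=(alive,v0) N0.N1=(suspect,v1) N0.N2=(alive,v0) N0.N3=(alive,v0)

Answer: N0=alive,0 N1=suspect,1 N2=alive,0 N3=alive,0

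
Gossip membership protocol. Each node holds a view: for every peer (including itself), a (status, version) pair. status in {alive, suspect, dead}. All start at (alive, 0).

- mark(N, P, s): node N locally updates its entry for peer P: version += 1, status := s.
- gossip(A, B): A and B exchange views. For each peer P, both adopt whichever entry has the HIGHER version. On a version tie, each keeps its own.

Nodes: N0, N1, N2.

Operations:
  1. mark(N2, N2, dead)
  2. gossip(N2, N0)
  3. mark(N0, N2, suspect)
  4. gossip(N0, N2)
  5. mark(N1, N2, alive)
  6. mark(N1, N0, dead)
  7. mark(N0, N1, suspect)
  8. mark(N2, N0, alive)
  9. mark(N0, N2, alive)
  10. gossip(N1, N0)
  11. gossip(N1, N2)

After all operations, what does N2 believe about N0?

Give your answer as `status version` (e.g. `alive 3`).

Answer: alive 1

Derivation:
Op 1: N2 marks N2=dead -> (dead,v1)
Op 2: gossip N2<->N0 -> N2.N0=(alive,v0) N2.N1=(alive,v0) N2.N2=(dead,v1) | N0.N0=(alive,v0) N0.N1=(alive,v0) N0.N2=(dead,v1)
Op 3: N0 marks N2=suspect -> (suspect,v2)
Op 4: gossip N0<->N2 -> N0.N0=(alive,v0) N0.N1=(alive,v0) N0.N2=(suspect,v2) | N2.N0=(alive,v0) N2.N1=(alive,v0) N2.N2=(suspect,v2)
Op 5: N1 marks N2=alive -> (alive,v1)
Op 6: N1 marks N0=dead -> (dead,v1)
Op 7: N0 marks N1=suspect -> (suspect,v1)
Op 8: N2 marks N0=alive -> (alive,v1)
Op 9: N0 marks N2=alive -> (alive,v3)
Op 10: gossip N1<->N0 -> N1.N0=(dead,v1) N1.N1=(suspect,v1) N1.N2=(alive,v3) | N0.N0=(dead,v1) N0.N1=(suspect,v1) N0.N2=(alive,v3)
Op 11: gossip N1<->N2 -> N1.N0=(dead,v1) N1.N1=(suspect,v1) N1.N2=(alive,v3) | N2.N0=(alive,v1) N2.N1=(suspect,v1) N2.N2=(alive,v3)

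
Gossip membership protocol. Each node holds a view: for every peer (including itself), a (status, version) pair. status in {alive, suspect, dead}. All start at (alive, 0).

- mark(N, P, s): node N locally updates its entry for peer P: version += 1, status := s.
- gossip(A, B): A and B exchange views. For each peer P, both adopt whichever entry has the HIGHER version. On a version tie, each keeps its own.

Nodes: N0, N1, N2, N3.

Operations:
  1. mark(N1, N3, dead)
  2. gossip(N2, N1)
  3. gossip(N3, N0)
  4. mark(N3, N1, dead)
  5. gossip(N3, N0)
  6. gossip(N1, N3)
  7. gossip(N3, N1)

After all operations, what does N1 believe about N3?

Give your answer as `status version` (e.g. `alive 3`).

Answer: dead 1

Derivation:
Op 1: N1 marks N3=dead -> (dead,v1)
Op 2: gossip N2<->N1 -> N2.N0=(alive,v0) N2.N1=(alive,v0) N2.N2=(alive,v0) N2.N3=(dead,v1) | N1.N0=(alive,v0) N1.N1=(alive,v0) N1.N2=(alive,v0) N1.N3=(dead,v1)
Op 3: gossip N3<->N0 -> N3.N0=(alive,v0) N3.N1=(alive,v0) N3.N2=(alive,v0) N3.N3=(alive,v0) | N0.N0=(alive,v0) N0.N1=(alive,v0) N0.N2=(alive,v0) N0.N3=(alive,v0)
Op 4: N3 marks N1=dead -> (dead,v1)
Op 5: gossip N3<->N0 -> N3.N0=(alive,v0) N3.N1=(dead,v1) N3.N2=(alive,v0) N3.N3=(alive,v0) | N0.N0=(alive,v0) N0.N1=(dead,v1) N0.N2=(alive,v0) N0.N3=(alive,v0)
Op 6: gossip N1<->N3 -> N1.N0=(alive,v0) N1.N1=(dead,v1) N1.N2=(alive,v0) N1.N3=(dead,v1) | N3.N0=(alive,v0) N3.N1=(dead,v1) N3.N2=(alive,v0) N3.N3=(dead,v1)
Op 7: gossip N3<->N1 -> N3.N0=(alive,v0) N3.N1=(dead,v1) N3.N2=(alive,v0) N3.N3=(dead,v1) | N1.N0=(alive,v0) N1.N1=(dead,v1) N1.N2=(alive,v0) N1.N3=(dead,v1)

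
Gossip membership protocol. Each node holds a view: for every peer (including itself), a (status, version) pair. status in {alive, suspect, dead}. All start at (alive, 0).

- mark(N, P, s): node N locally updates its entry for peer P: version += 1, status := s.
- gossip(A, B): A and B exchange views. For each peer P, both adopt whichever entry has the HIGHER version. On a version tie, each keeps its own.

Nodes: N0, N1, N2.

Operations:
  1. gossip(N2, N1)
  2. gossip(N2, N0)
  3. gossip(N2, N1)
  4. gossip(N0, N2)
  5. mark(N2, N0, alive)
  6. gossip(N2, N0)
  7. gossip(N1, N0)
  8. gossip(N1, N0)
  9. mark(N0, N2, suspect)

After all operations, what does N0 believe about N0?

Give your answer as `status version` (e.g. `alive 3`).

Answer: alive 1

Derivation:
Op 1: gossip N2<->N1 -> N2.N0=(alive,v0) N2.N1=(alive,v0) N2.N2=(alive,v0) | N1.N0=(alive,v0) N1.N1=(alive,v0) N1.N2=(alive,v0)
Op 2: gossip N2<->N0 -> N2.N0=(alive,v0) N2.N1=(alive,v0) N2.N2=(alive,v0) | N0.N0=(alive,v0) N0.N1=(alive,v0) N0.N2=(alive,v0)
Op 3: gossip N2<->N1 -> N2.N0=(alive,v0) N2.N1=(alive,v0) N2.N2=(alive,v0) | N1.N0=(alive,v0) N1.N1=(alive,v0) N1.N2=(alive,v0)
Op 4: gossip N0<->N2 -> N0.N0=(alive,v0) N0.N1=(alive,v0) N0.N2=(alive,v0) | N2.N0=(alive,v0) N2.N1=(alive,v0) N2.N2=(alive,v0)
Op 5: N2 marks N0=alive -> (alive,v1)
Op 6: gossip N2<->N0 -> N2.N0=(alive,v1) N2.N1=(alive,v0) N2.N2=(alive,v0) | N0.N0=(alive,v1) N0.N1=(alive,v0) N0.N2=(alive,v0)
Op 7: gossip N1<->N0 -> N1.N0=(alive,v1) N1.N1=(alive,v0) N1.N2=(alive,v0) | N0.N0=(alive,v1) N0.N1=(alive,v0) N0.N2=(alive,v0)
Op 8: gossip N1<->N0 -> N1.N0=(alive,v1) N1.N1=(alive,v0) N1.N2=(alive,v0) | N0.N0=(alive,v1) N0.N1=(alive,v0) N0.N2=(alive,v0)
Op 9: N0 marks N2=suspect -> (suspect,v1)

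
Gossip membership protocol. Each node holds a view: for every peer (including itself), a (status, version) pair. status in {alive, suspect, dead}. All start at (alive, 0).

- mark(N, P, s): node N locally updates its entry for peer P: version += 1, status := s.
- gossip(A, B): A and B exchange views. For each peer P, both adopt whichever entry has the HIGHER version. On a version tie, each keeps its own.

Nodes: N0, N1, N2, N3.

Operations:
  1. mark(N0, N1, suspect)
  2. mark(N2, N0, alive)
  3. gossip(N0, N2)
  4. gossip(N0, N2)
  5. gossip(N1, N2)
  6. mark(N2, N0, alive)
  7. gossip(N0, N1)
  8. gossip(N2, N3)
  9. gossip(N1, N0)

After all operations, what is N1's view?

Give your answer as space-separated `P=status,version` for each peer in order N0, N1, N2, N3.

Answer: N0=alive,1 N1=suspect,1 N2=alive,0 N3=alive,0

Derivation:
Op 1: N0 marks N1=suspect -> (suspect,v1)
Op 2: N2 marks N0=alive -> (alive,v1)
Op 3: gossip N0<->N2 -> N0.N0=(alive,v1) N0.N1=(suspect,v1) N0.N2=(alive,v0) N0.N3=(alive,v0) | N2.N0=(alive,v1) N2.N1=(suspect,v1) N2.N2=(alive,v0) N2.N3=(alive,v0)
Op 4: gossip N0<->N2 -> N0.N0=(alive,v1) N0.N1=(suspect,v1) N0.N2=(alive,v0) N0.N3=(alive,v0) | N2.N0=(alive,v1) N2.N1=(suspect,v1) N2.N2=(alive,v0) N2.N3=(alive,v0)
Op 5: gossip N1<->N2 -> N1.N0=(alive,v1) N1.N1=(suspect,v1) N1.N2=(alive,v0) N1.N3=(alive,v0) | N2.N0=(alive,v1) N2.N1=(suspect,v1) N2.N2=(alive,v0) N2.N3=(alive,v0)
Op 6: N2 marks N0=alive -> (alive,v2)
Op 7: gossip N0<->N1 -> N0.N0=(alive,v1) N0.N1=(suspect,v1) N0.N2=(alive,v0) N0.N3=(alive,v0) | N1.N0=(alive,v1) N1.N1=(suspect,v1) N1.N2=(alive,v0) N1.N3=(alive,v0)
Op 8: gossip N2<->N3 -> N2.N0=(alive,v2) N2.N1=(suspect,v1) N2.N2=(alive,v0) N2.N3=(alive,v0) | N3.N0=(alive,v2) N3.N1=(suspect,v1) N3.N2=(alive,v0) N3.N3=(alive,v0)
Op 9: gossip N1<->N0 -> N1.N0=(alive,v1) N1.N1=(suspect,v1) N1.N2=(alive,v0) N1.N3=(alive,v0) | N0.N0=(alive,v1) N0.N1=(suspect,v1) N0.N2=(alive,v0) N0.N3=(alive,v0)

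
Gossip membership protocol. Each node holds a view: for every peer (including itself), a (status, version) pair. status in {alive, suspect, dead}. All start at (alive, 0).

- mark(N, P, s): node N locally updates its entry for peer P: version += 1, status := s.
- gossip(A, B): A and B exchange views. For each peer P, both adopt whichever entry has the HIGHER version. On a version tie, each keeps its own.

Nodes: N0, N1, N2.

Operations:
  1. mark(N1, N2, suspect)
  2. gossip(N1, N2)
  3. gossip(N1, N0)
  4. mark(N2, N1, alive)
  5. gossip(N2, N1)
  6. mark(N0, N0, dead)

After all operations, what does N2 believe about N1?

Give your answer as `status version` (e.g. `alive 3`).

Op 1: N1 marks N2=suspect -> (suspect,v1)
Op 2: gossip N1<->N2 -> N1.N0=(alive,v0) N1.N1=(alive,v0) N1.N2=(suspect,v1) | N2.N0=(alive,v0) N2.N1=(alive,v0) N2.N2=(suspect,v1)
Op 3: gossip N1<->N0 -> N1.N0=(alive,v0) N1.N1=(alive,v0) N1.N2=(suspect,v1) | N0.N0=(alive,v0) N0.N1=(alive,v0) N0.N2=(suspect,v1)
Op 4: N2 marks N1=alive -> (alive,v1)
Op 5: gossip N2<->N1 -> N2.N0=(alive,v0) N2.N1=(alive,v1) N2.N2=(suspect,v1) | N1.N0=(alive,v0) N1.N1=(alive,v1) N1.N2=(suspect,v1)
Op 6: N0 marks N0=dead -> (dead,v1)

Answer: alive 1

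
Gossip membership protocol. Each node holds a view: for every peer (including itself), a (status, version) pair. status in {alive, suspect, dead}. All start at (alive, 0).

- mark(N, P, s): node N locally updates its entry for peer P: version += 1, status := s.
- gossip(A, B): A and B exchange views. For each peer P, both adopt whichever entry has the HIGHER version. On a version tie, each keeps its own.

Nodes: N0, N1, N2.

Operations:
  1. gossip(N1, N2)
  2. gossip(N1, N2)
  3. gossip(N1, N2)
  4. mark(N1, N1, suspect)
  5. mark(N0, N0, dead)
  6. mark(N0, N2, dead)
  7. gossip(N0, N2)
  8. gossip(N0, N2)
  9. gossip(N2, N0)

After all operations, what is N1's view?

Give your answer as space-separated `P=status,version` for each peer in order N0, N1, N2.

Answer: N0=alive,0 N1=suspect,1 N2=alive,0

Derivation:
Op 1: gossip N1<->N2 -> N1.N0=(alive,v0) N1.N1=(alive,v0) N1.N2=(alive,v0) | N2.N0=(alive,v0) N2.N1=(alive,v0) N2.N2=(alive,v0)
Op 2: gossip N1<->N2 -> N1.N0=(alive,v0) N1.N1=(alive,v0) N1.N2=(alive,v0) | N2.N0=(alive,v0) N2.N1=(alive,v0) N2.N2=(alive,v0)
Op 3: gossip N1<->N2 -> N1.N0=(alive,v0) N1.N1=(alive,v0) N1.N2=(alive,v0) | N2.N0=(alive,v0) N2.N1=(alive,v0) N2.N2=(alive,v0)
Op 4: N1 marks N1=suspect -> (suspect,v1)
Op 5: N0 marks N0=dead -> (dead,v1)
Op 6: N0 marks N2=dead -> (dead,v1)
Op 7: gossip N0<->N2 -> N0.N0=(dead,v1) N0.N1=(alive,v0) N0.N2=(dead,v1) | N2.N0=(dead,v1) N2.N1=(alive,v0) N2.N2=(dead,v1)
Op 8: gossip N0<->N2 -> N0.N0=(dead,v1) N0.N1=(alive,v0) N0.N2=(dead,v1) | N2.N0=(dead,v1) N2.N1=(alive,v0) N2.N2=(dead,v1)
Op 9: gossip N2<->N0 -> N2.N0=(dead,v1) N2.N1=(alive,v0) N2.N2=(dead,v1) | N0.N0=(dead,v1) N0.N1=(alive,v0) N0.N2=(dead,v1)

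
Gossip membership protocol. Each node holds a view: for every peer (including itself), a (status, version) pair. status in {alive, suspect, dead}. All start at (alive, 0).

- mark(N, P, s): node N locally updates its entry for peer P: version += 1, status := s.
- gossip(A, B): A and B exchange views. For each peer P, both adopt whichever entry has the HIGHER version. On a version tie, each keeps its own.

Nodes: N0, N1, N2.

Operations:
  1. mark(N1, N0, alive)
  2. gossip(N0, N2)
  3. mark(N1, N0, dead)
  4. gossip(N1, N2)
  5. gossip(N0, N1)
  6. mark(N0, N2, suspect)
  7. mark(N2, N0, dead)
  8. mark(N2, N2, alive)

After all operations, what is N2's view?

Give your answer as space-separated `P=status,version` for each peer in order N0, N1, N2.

Answer: N0=dead,3 N1=alive,0 N2=alive,1

Derivation:
Op 1: N1 marks N0=alive -> (alive,v1)
Op 2: gossip N0<->N2 -> N0.N0=(alive,v0) N0.N1=(alive,v0) N0.N2=(alive,v0) | N2.N0=(alive,v0) N2.N1=(alive,v0) N2.N2=(alive,v0)
Op 3: N1 marks N0=dead -> (dead,v2)
Op 4: gossip N1<->N2 -> N1.N0=(dead,v2) N1.N1=(alive,v0) N1.N2=(alive,v0) | N2.N0=(dead,v2) N2.N1=(alive,v0) N2.N2=(alive,v0)
Op 5: gossip N0<->N1 -> N0.N0=(dead,v2) N0.N1=(alive,v0) N0.N2=(alive,v0) | N1.N0=(dead,v2) N1.N1=(alive,v0) N1.N2=(alive,v0)
Op 6: N0 marks N2=suspect -> (suspect,v1)
Op 7: N2 marks N0=dead -> (dead,v3)
Op 8: N2 marks N2=alive -> (alive,v1)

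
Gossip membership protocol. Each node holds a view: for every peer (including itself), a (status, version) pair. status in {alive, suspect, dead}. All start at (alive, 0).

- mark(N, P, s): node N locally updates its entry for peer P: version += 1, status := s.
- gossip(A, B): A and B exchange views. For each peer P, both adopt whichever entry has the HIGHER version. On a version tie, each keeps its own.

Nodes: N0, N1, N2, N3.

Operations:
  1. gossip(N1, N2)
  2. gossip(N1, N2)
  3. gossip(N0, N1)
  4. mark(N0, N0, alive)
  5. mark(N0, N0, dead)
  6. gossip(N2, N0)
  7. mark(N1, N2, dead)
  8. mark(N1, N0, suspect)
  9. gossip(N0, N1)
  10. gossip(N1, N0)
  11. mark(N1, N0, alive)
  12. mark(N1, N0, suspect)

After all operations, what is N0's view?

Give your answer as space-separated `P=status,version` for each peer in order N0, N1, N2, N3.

Answer: N0=dead,2 N1=alive,0 N2=dead,1 N3=alive,0

Derivation:
Op 1: gossip N1<->N2 -> N1.N0=(alive,v0) N1.N1=(alive,v0) N1.N2=(alive,v0) N1.N3=(alive,v0) | N2.N0=(alive,v0) N2.N1=(alive,v0) N2.N2=(alive,v0) N2.N3=(alive,v0)
Op 2: gossip N1<->N2 -> N1.N0=(alive,v0) N1.N1=(alive,v0) N1.N2=(alive,v0) N1.N3=(alive,v0) | N2.N0=(alive,v0) N2.N1=(alive,v0) N2.N2=(alive,v0) N2.N3=(alive,v0)
Op 3: gossip N0<->N1 -> N0.N0=(alive,v0) N0.N1=(alive,v0) N0.N2=(alive,v0) N0.N3=(alive,v0) | N1.N0=(alive,v0) N1.N1=(alive,v0) N1.N2=(alive,v0) N1.N3=(alive,v0)
Op 4: N0 marks N0=alive -> (alive,v1)
Op 5: N0 marks N0=dead -> (dead,v2)
Op 6: gossip N2<->N0 -> N2.N0=(dead,v2) N2.N1=(alive,v0) N2.N2=(alive,v0) N2.N3=(alive,v0) | N0.N0=(dead,v2) N0.N1=(alive,v0) N0.N2=(alive,v0) N0.N3=(alive,v0)
Op 7: N1 marks N2=dead -> (dead,v1)
Op 8: N1 marks N0=suspect -> (suspect,v1)
Op 9: gossip N0<->N1 -> N0.N0=(dead,v2) N0.N1=(alive,v0) N0.N2=(dead,v1) N0.N3=(alive,v0) | N1.N0=(dead,v2) N1.N1=(alive,v0) N1.N2=(dead,v1) N1.N3=(alive,v0)
Op 10: gossip N1<->N0 -> N1.N0=(dead,v2) N1.N1=(alive,v0) N1.N2=(dead,v1) N1.N3=(alive,v0) | N0.N0=(dead,v2) N0.N1=(alive,v0) N0.N2=(dead,v1) N0.N3=(alive,v0)
Op 11: N1 marks N0=alive -> (alive,v3)
Op 12: N1 marks N0=suspect -> (suspect,v4)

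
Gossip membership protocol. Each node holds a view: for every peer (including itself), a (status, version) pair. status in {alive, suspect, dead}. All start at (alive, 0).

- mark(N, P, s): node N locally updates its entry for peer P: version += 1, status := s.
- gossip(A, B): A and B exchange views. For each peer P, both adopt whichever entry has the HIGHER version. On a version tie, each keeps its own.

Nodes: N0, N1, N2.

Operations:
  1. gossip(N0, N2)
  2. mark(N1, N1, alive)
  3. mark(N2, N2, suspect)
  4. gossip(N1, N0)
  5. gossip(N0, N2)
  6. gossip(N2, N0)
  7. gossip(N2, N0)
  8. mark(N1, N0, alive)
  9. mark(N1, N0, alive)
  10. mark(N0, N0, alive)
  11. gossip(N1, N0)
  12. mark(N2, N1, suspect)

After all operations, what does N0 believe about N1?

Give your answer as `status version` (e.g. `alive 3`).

Answer: alive 1

Derivation:
Op 1: gossip N0<->N2 -> N0.N0=(alive,v0) N0.N1=(alive,v0) N0.N2=(alive,v0) | N2.N0=(alive,v0) N2.N1=(alive,v0) N2.N2=(alive,v0)
Op 2: N1 marks N1=alive -> (alive,v1)
Op 3: N2 marks N2=suspect -> (suspect,v1)
Op 4: gossip N1<->N0 -> N1.N0=(alive,v0) N1.N1=(alive,v1) N1.N2=(alive,v0) | N0.N0=(alive,v0) N0.N1=(alive,v1) N0.N2=(alive,v0)
Op 5: gossip N0<->N2 -> N0.N0=(alive,v0) N0.N1=(alive,v1) N0.N2=(suspect,v1) | N2.N0=(alive,v0) N2.N1=(alive,v1) N2.N2=(suspect,v1)
Op 6: gossip N2<->N0 -> N2.N0=(alive,v0) N2.N1=(alive,v1) N2.N2=(suspect,v1) | N0.N0=(alive,v0) N0.N1=(alive,v1) N0.N2=(suspect,v1)
Op 7: gossip N2<->N0 -> N2.N0=(alive,v0) N2.N1=(alive,v1) N2.N2=(suspect,v1) | N0.N0=(alive,v0) N0.N1=(alive,v1) N0.N2=(suspect,v1)
Op 8: N1 marks N0=alive -> (alive,v1)
Op 9: N1 marks N0=alive -> (alive,v2)
Op 10: N0 marks N0=alive -> (alive,v1)
Op 11: gossip N1<->N0 -> N1.N0=(alive,v2) N1.N1=(alive,v1) N1.N2=(suspect,v1) | N0.N0=(alive,v2) N0.N1=(alive,v1) N0.N2=(suspect,v1)
Op 12: N2 marks N1=suspect -> (suspect,v2)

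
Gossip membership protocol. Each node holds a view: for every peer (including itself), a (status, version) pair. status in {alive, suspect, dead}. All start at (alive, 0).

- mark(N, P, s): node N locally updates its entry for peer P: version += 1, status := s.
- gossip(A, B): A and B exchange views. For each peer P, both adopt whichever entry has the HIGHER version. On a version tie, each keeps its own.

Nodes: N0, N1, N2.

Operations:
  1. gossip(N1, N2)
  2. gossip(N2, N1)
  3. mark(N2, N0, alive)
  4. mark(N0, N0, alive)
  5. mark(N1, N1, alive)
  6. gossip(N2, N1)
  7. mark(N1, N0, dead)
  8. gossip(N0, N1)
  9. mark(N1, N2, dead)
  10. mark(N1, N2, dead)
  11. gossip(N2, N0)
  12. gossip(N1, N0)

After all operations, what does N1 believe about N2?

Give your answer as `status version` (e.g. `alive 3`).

Answer: dead 2

Derivation:
Op 1: gossip N1<->N2 -> N1.N0=(alive,v0) N1.N1=(alive,v0) N1.N2=(alive,v0) | N2.N0=(alive,v0) N2.N1=(alive,v0) N2.N2=(alive,v0)
Op 2: gossip N2<->N1 -> N2.N0=(alive,v0) N2.N1=(alive,v0) N2.N2=(alive,v0) | N1.N0=(alive,v0) N1.N1=(alive,v0) N1.N2=(alive,v0)
Op 3: N2 marks N0=alive -> (alive,v1)
Op 4: N0 marks N0=alive -> (alive,v1)
Op 5: N1 marks N1=alive -> (alive,v1)
Op 6: gossip N2<->N1 -> N2.N0=(alive,v1) N2.N1=(alive,v1) N2.N2=(alive,v0) | N1.N0=(alive,v1) N1.N1=(alive,v1) N1.N2=(alive,v0)
Op 7: N1 marks N0=dead -> (dead,v2)
Op 8: gossip N0<->N1 -> N0.N0=(dead,v2) N0.N1=(alive,v1) N0.N2=(alive,v0) | N1.N0=(dead,v2) N1.N1=(alive,v1) N1.N2=(alive,v0)
Op 9: N1 marks N2=dead -> (dead,v1)
Op 10: N1 marks N2=dead -> (dead,v2)
Op 11: gossip N2<->N0 -> N2.N0=(dead,v2) N2.N1=(alive,v1) N2.N2=(alive,v0) | N0.N0=(dead,v2) N0.N1=(alive,v1) N0.N2=(alive,v0)
Op 12: gossip N1<->N0 -> N1.N0=(dead,v2) N1.N1=(alive,v1) N1.N2=(dead,v2) | N0.N0=(dead,v2) N0.N1=(alive,v1) N0.N2=(dead,v2)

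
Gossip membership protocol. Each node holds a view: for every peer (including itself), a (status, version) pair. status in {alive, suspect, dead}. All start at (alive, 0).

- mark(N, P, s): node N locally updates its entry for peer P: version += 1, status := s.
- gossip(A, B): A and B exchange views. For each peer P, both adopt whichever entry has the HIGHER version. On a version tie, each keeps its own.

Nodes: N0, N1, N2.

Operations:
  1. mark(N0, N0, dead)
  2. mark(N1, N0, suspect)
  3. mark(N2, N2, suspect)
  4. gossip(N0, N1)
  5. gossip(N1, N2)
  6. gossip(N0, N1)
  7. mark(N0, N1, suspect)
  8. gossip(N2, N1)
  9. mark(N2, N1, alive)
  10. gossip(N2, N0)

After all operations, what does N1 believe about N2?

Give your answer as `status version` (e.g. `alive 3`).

Answer: suspect 1

Derivation:
Op 1: N0 marks N0=dead -> (dead,v1)
Op 2: N1 marks N0=suspect -> (suspect,v1)
Op 3: N2 marks N2=suspect -> (suspect,v1)
Op 4: gossip N0<->N1 -> N0.N0=(dead,v1) N0.N1=(alive,v0) N0.N2=(alive,v0) | N1.N0=(suspect,v1) N1.N1=(alive,v0) N1.N2=(alive,v0)
Op 5: gossip N1<->N2 -> N1.N0=(suspect,v1) N1.N1=(alive,v0) N1.N2=(suspect,v1) | N2.N0=(suspect,v1) N2.N1=(alive,v0) N2.N2=(suspect,v1)
Op 6: gossip N0<->N1 -> N0.N0=(dead,v1) N0.N1=(alive,v0) N0.N2=(suspect,v1) | N1.N0=(suspect,v1) N1.N1=(alive,v0) N1.N2=(suspect,v1)
Op 7: N0 marks N1=suspect -> (suspect,v1)
Op 8: gossip N2<->N1 -> N2.N0=(suspect,v1) N2.N1=(alive,v0) N2.N2=(suspect,v1) | N1.N0=(suspect,v1) N1.N1=(alive,v0) N1.N2=(suspect,v1)
Op 9: N2 marks N1=alive -> (alive,v1)
Op 10: gossip N2<->N0 -> N2.N0=(suspect,v1) N2.N1=(alive,v1) N2.N2=(suspect,v1) | N0.N0=(dead,v1) N0.N1=(suspect,v1) N0.N2=(suspect,v1)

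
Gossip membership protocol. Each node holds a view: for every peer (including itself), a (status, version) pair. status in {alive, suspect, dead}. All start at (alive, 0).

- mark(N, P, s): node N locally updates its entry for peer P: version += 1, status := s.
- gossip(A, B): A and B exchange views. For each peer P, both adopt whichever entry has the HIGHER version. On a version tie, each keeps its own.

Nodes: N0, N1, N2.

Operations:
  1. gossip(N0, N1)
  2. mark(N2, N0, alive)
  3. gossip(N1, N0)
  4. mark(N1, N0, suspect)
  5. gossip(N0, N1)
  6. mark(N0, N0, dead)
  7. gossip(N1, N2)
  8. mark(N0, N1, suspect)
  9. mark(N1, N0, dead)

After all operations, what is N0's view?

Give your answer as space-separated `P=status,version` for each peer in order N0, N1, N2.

Answer: N0=dead,2 N1=suspect,1 N2=alive,0

Derivation:
Op 1: gossip N0<->N1 -> N0.N0=(alive,v0) N0.N1=(alive,v0) N0.N2=(alive,v0) | N1.N0=(alive,v0) N1.N1=(alive,v0) N1.N2=(alive,v0)
Op 2: N2 marks N0=alive -> (alive,v1)
Op 3: gossip N1<->N0 -> N1.N0=(alive,v0) N1.N1=(alive,v0) N1.N2=(alive,v0) | N0.N0=(alive,v0) N0.N1=(alive,v0) N0.N2=(alive,v0)
Op 4: N1 marks N0=suspect -> (suspect,v1)
Op 5: gossip N0<->N1 -> N0.N0=(suspect,v1) N0.N1=(alive,v0) N0.N2=(alive,v0) | N1.N0=(suspect,v1) N1.N1=(alive,v0) N1.N2=(alive,v0)
Op 6: N0 marks N0=dead -> (dead,v2)
Op 7: gossip N1<->N2 -> N1.N0=(suspect,v1) N1.N1=(alive,v0) N1.N2=(alive,v0) | N2.N0=(alive,v1) N2.N1=(alive,v0) N2.N2=(alive,v0)
Op 8: N0 marks N1=suspect -> (suspect,v1)
Op 9: N1 marks N0=dead -> (dead,v2)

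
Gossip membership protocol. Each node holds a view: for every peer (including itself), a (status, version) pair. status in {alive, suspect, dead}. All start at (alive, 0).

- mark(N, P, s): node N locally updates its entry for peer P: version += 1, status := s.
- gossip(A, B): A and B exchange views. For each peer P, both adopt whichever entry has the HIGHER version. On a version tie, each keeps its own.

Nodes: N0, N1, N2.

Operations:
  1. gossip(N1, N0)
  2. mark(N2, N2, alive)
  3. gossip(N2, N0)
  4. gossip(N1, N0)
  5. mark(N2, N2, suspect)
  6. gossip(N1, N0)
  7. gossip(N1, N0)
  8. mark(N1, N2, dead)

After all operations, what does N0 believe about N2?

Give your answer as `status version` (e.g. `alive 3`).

Op 1: gossip N1<->N0 -> N1.N0=(alive,v0) N1.N1=(alive,v0) N1.N2=(alive,v0) | N0.N0=(alive,v0) N0.N1=(alive,v0) N0.N2=(alive,v0)
Op 2: N2 marks N2=alive -> (alive,v1)
Op 3: gossip N2<->N0 -> N2.N0=(alive,v0) N2.N1=(alive,v0) N2.N2=(alive,v1) | N0.N0=(alive,v0) N0.N1=(alive,v0) N0.N2=(alive,v1)
Op 4: gossip N1<->N0 -> N1.N0=(alive,v0) N1.N1=(alive,v0) N1.N2=(alive,v1) | N0.N0=(alive,v0) N0.N1=(alive,v0) N0.N2=(alive,v1)
Op 5: N2 marks N2=suspect -> (suspect,v2)
Op 6: gossip N1<->N0 -> N1.N0=(alive,v0) N1.N1=(alive,v0) N1.N2=(alive,v1) | N0.N0=(alive,v0) N0.N1=(alive,v0) N0.N2=(alive,v1)
Op 7: gossip N1<->N0 -> N1.N0=(alive,v0) N1.N1=(alive,v0) N1.N2=(alive,v1) | N0.N0=(alive,v0) N0.N1=(alive,v0) N0.N2=(alive,v1)
Op 8: N1 marks N2=dead -> (dead,v2)

Answer: alive 1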